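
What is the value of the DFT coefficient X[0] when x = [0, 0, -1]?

X[0] = Σ(n=0 to 2) x[n] · ω_3^0 = Σ x[n]
= (0) + (0) + (-1)

X[0] = -1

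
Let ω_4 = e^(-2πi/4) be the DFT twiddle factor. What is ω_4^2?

ω_4^2 = e^(-2πi·2/4)
= cos(-2π·2/4) + i·sin(-2π·2/4)
= cos(-4π/4) + i·sin(-4π/4)

ω_4^2 = cos(-4π/4) + i·sin(-4π/4) = -1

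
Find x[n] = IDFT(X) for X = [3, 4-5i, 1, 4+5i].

x[n] = (1/4) Σ(k=0 to 3) X[k] · e^(2πikn/4)

Computing each x[n]:
x[0] = 3
x[1] = 3
x[2] = -1
x[3] = -2

x = [3, 3, -1, -2]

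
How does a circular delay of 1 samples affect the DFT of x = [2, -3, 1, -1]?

Time shift by 1: X_shifted[k] = ω_4^(1k) · X[k]
Shifted x = [-1, 2, -3, 1]

DFT(x[n-1]) = [-1, 2-1i, -7, 2+1i]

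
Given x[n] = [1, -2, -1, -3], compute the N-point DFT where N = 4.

X[k] = Σ(n=0 to 3) x[n] · ω_4^(nk)
where ω_4 = e^(-2πi/4)

Computing each X[k]:
X[0] = -5
X[1] = 2-1i
X[2] = 5
X[3] = 2+1i

X = [-5, 2-1i, 5, 2+1i]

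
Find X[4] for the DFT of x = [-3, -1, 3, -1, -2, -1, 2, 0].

X[4] = Σ(n=0 to 7) x[n] · ω_8^(4n) where ω_8 = e^(-2πi/8)
= (-3)·ω_8^0 + (-1)·ω_8^4 + (3)·ω_8^8 + (-1)·ω_8^12 + (-2)·ω_8^16 + (-1)·ω_8^20 + (2)·ω_8^24 + (0)·ω_8^28

X[4] = 3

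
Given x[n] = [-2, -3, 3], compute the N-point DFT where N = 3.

X[k] = Σ(n=0 to 2) x[n] · ω_3^(nk)
where ω_3 = e^(-2πi/3)

Computing each X[k]:
X[0] = -2
X[1] = -2.0000+5.1962i
X[2] = -2.0000-5.1962i

X = [-2, -2.0000+5.1962i, -2.0000-5.1962i]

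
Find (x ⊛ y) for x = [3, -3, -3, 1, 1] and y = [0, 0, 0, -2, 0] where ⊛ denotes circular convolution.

(x ⊛ y)[n] = Σ(m=0 to 4) x[m] · y[(n-m) mod 5]

Computing each output sample:
(x ⊛ y)[0] = 6
(x ⊛ y)[1] = -2
(x ⊛ y)[2] = -2
(x ⊛ y)[3] = -6
(x ⊛ y)[4] = 6

x ⊛ y = [6, -2, -2, -6, 6]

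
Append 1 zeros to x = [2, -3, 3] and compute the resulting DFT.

Original 3-point DFT: [2, 2.0000+5.1962i, 2.0000-5.1962i]
Zero-padded 4-point DFT provides frequency interpolation.

DFT_4([x, 0, ...]) = [2, -1+3i, 8, -1-3i]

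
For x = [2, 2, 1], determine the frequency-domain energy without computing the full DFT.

Parseval: Σ|x[n]|² = (1/N)Σ|X[k]|², so Σ|X[k]|² = N·Σ|x[n]|² = 3·9.0000

Σ|X[k]|² = N·Σ|x[n]|² = 3·9.0000 = 27.0000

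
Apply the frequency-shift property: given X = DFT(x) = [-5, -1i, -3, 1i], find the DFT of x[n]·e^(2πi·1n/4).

Modulation property: DFT(ω_4^(-1n)·x[n]) = X[(k-1) mod 4], so circularly shift X by 1 positions.

X[k-1] = [1i, -5, -1i, -3]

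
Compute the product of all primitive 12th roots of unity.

The primitive 12th roots of unity are ω_12^k for k coprime to 12: k ∈ {1, 5, 7, 11}
Their product equals the constant term of the cyclotomic polynomial Φ_12(x) up to sign.
For n ≥ 3, the product of all primitive nth roots of unity is 1. (For n=1 it is 1; for n=2 it is -1.)

1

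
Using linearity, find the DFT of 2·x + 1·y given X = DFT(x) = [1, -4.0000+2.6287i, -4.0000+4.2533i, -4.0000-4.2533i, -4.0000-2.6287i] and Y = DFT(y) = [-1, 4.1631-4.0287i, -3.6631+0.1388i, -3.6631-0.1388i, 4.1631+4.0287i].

By linearity: DFT(2x + 1y) = 2·DFT(x) + 1·DFT(y)
= 2·[1, -4.0000+2.6287i, -4.0000+4.2533i, -4.0000-4.2533i, -4.0000-2.6287i] + 1·[-1, 4.1631-4.0287i, -3.6631+0.1388i, -3.6631-0.1388i, 4.1631+4.0287i]

Computing element-wise:
Z[0] = 2·(1) + 1·(-1) = 1
Z[1] = 2·(-4.0000+2.6287i) + 1·(4.1631-4.0287i) = -3.8369+1.2287i
Z[2] = 2·(-4.0000+4.2533i) + 1·(-3.6631+0.1388i) = -11.6631+8.6454i
Z[3] = 2·(-4.0000-4.2533i) + 1·(-3.6631-0.1388i) = -11.6631-8.6454i
Z[4] = 2·(-4.0000-2.6287i) + 1·(4.1631+4.0287i) = -3.8369-1.2287i

DFT(2x + 1y) = 2·X + 1·Y = [1, -3.8369+1.2287i, -11.6631+8.6454i, -11.6631-8.6454i, -3.8369-1.2287i]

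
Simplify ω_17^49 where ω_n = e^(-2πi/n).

Since ω_17^17 = 1, powers reduce modulo 17.
49 mod 17 = 15
So ω_17^49 = ω_17^15 = e^(-2πi·15/17)

ω_17^49 = ω_17^15 = 0.7390+0.6737i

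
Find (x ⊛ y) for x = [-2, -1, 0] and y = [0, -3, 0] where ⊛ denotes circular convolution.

(x ⊛ y)[n] = Σ(m=0 to 2) x[m] · y[(n-m) mod 3]

Computing each output sample:
(x ⊛ y)[0] = 0
(x ⊛ y)[1] = 6
(x ⊛ y)[2] = 3

x ⊛ y = [0, 6, 3]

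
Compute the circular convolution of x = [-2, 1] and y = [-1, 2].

(x ⊛ y)[n] = Σ(m=0 to 1) x[m] · y[(n-m) mod 2]

Computing each output sample:
(x ⊛ y)[0] = 4
(x ⊛ y)[1] = -5

x ⊛ y = [4, -5]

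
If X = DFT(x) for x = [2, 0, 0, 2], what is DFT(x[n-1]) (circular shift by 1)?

Time shift by 1: X_shifted[k] = ω_4^(1k) · X[k]
Shifted x = [2, 2, 0, 0]

DFT(x[n-1]) = [4, 2-2i, 0, 2+2i]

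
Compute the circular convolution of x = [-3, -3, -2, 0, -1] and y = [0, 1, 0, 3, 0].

(x ⊛ y)[n] = Σ(m=0 to 4) x[m] · y[(n-m) mod 5]

Computing each output sample:
(x ⊛ y)[0] = -7
(x ⊛ y)[1] = -3
(x ⊛ y)[2] = -6
(x ⊛ y)[3] = -11
(x ⊛ y)[4] = -9

x ⊛ y = [-7, -3, -6, -11, -9]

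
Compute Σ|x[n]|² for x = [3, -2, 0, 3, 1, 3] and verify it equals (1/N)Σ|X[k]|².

Time domain:
Σ|x[n]|² = |3|² + |-2|² + |0|² + |3|² + |1|² + |3|² = 32.0000

Frequency domain:
(1/6)Σ|X[k]|² = (1/6)(|8|² + |5.1962i|² + |5.0000+3.4641i|² + |0|² + |5.0000-3.4641i|² + |-5.1962i|²) = (1/6)·192.0000 = 32.0000

Both sides agree, confirming Parseval's theorem.

Σ|x[n]|² = (1/N)Σ|X[k]|² = 32.0000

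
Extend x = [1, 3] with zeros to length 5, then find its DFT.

Original 2-point DFT: [4, -2]
Zero-padded 5-point DFT provides frequency interpolation.

DFT_5([x, 0, ...]) = [4, 1.9271-2.8532i, -1.4271-1.7634i, -1.4271+1.7634i, 1.9271+2.8532i]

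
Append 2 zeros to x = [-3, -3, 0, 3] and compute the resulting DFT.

Original 4-point DFT: [-3, -3+6i, -3, -3-6i]
Zero-padded 6-point DFT provides frequency interpolation.

DFT_6([x, 0, ...]) = [-3, -7.5000+2.5981i, 1.5000+2.5981i, -3, 1.5000-2.5981i, -7.5000-2.5981i]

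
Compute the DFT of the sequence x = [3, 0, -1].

X[k] = Σ(n=0 to 2) x[n] · ω_3^(nk)
where ω_3 = e^(-2πi/3)

Computing each X[k]:
X[0] = 2
X[1] = 3.5000-0.8660i
X[2] = 3.5000+0.8660i

X = [2, 3.5000-0.8660i, 3.5000+0.8660i]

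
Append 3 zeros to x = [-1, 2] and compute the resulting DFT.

Original 2-point DFT: [1, -3]
Zero-padded 5-point DFT provides frequency interpolation.

DFT_5([x, 0, ...]) = [1, -0.3820-1.9021i, -2.6180-1.1756i, -2.6180+1.1756i, -0.3820+1.9021i]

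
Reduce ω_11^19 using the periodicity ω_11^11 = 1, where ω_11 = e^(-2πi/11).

Since ω_11^11 = 1, powers reduce modulo 11.
19 mod 11 = 8
So ω_11^19 = ω_11^8 = e^(-2πi·8/11)

ω_11^19 = ω_11^8 = -0.1423+0.9898i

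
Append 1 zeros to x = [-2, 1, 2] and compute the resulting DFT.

Original 3-point DFT: [1, -3.5000+0.8660i, -3.5000-0.8660i]
Zero-padded 4-point DFT provides frequency interpolation.

DFT_4([x, 0, ...]) = [1, -4-1i, -1, -4+1i]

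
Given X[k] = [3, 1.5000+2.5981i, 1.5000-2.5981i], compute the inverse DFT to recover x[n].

x[n] = (1/3) Σ(k=0 to 2) X[k] · e^(2πikn/3)

Computing each x[n]:
x[0] = 2
x[1] = -1
x[2] = 2

x = [2, -1, 2]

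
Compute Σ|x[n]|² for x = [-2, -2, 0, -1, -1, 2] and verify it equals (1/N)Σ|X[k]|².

Time domain:
Σ|x[n]|² = |-2|² + |-2|² + |0|² + |-1|² + |-1|² + |2|² = 14.0000

Frequency domain:
(1/6)Σ|X[k]|² = (1/6)(|-4|² + |-0.5000+2.5981i|² + |-2.5000+4.3301i|² + |-2|² + |-2.5000-4.3301i|² + |-0.5000-2.5981i|²) = (1/6)·84.0000 = 14.0000

Both sides agree, confirming Parseval's theorem.

Σ|x[n]|² = (1/N)Σ|X[k]|² = 14.0000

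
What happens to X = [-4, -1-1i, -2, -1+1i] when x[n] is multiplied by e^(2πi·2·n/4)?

Modulation property: DFT(ω_4^(-2n)·x[n]) = X[(k-2) mod 4], so circularly shift X by 2 positions.

X[k-2] = [-2, -1+1i, -4, -1-1i]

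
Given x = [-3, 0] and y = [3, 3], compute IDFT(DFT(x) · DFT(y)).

(x ⊛ y)[n] = Σ(m=0 to 1) x[m] · y[(n-m) mod 2]

Computing each output sample:
(x ⊛ y)[0] = -9
(x ⊛ y)[1] = -9

x ⊛ y = [-9, -9]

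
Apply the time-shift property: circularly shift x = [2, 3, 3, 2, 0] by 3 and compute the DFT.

Time shift by 3: X_shifted[k] = ω_5^(3k) · X[k]
Shifted x = [3, 2, 0, 2, 3]

DFT(x[n-3]) = [10, 2.9271+2.1266i, -0.4271-1.3143i, -0.4271+1.3143i, 2.9271-2.1266i]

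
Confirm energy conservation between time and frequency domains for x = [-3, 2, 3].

Time domain:
Σ|x[n]|² = |-3|² + |2|² + |3|² = 22.0000

Frequency domain:
(1/3)Σ|X[k]|² = (1/3)(|2|² + |-5.5000+0.8660i|² + |-5.5000-0.8660i|²) = (1/3)·66.0000 = 22.0000

Both sides agree, confirming Parseval's theorem.

Σ|x[n]|² = (1/N)Σ|X[k]|² = 22.0000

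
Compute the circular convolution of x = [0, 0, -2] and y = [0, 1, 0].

(x ⊛ y)[n] = Σ(m=0 to 2) x[m] · y[(n-m) mod 3]

Computing each output sample:
(x ⊛ y)[0] = -2
(x ⊛ y)[1] = 0
(x ⊛ y)[2] = 0

x ⊛ y = [-2, 0, 0]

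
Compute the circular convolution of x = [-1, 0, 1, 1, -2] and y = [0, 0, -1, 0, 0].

(x ⊛ y)[n] = Σ(m=0 to 4) x[m] · y[(n-m) mod 5]

Computing each output sample:
(x ⊛ y)[0] = -1
(x ⊛ y)[1] = 2
(x ⊛ y)[2] = 1
(x ⊛ y)[3] = 0
(x ⊛ y)[4] = -1

x ⊛ y = [-1, 2, 1, 0, -1]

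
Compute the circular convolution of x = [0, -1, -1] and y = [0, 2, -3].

(x ⊛ y)[n] = Σ(m=0 to 2) x[m] · y[(n-m) mod 3]

Computing each output sample:
(x ⊛ y)[0] = 1
(x ⊛ y)[1] = 3
(x ⊛ y)[2] = -2

x ⊛ y = [1, 3, -2]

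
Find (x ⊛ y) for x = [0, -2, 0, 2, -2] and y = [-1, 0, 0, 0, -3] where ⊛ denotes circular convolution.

(x ⊛ y)[n] = Σ(m=0 to 4) x[m] · y[(n-m) mod 5]

Computing each output sample:
(x ⊛ y)[0] = 6
(x ⊛ y)[1] = 2
(x ⊛ y)[2] = -6
(x ⊛ y)[3] = 4
(x ⊛ y)[4] = 2

x ⊛ y = [6, 2, -6, 4, 2]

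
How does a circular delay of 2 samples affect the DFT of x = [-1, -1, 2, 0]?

Time shift by 2: X_shifted[k] = ω_4^(2k) · X[k]
Shifted x = [2, 0, -1, -1]

DFT(x[n-2]) = [0, 3-1i, 2, 3+1i]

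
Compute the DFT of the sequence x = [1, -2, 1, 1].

X[k] = Σ(n=0 to 3) x[n] · ω_4^(nk)
where ω_4 = e^(-2πi/4)

Computing each X[k]:
X[0] = 1
X[1] = 3i
X[2] = 3
X[3] = -3i

X = [1, 3i, 3, -3i]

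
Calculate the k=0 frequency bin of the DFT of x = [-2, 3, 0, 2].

X[0] = Σ(n=0 to 3) x[n] · ω_4^0 = Σ x[n]
= (-2) + (3) + (0) + (2)

X[0] = 3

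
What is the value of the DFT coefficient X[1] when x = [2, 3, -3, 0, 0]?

X[1] = Σ(n=0 to 4) x[n] · ω_5^(1n) where ω_5 = e^(-2πi/5)
= (2)·ω_5^0 + (3)·ω_5^1 + (-3)·ω_5^2 + (0)·ω_5^3 + (0)·ω_5^4

X[1] = 5.3541-1.0898i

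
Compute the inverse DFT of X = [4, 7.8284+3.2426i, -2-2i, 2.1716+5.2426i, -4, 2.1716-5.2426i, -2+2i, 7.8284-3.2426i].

x[n] = (1/8) Σ(k=0 to 7) X[k] · e^(2πikn/8)

Computing each x[n]:
x[0] = 2
x[1] = 1
x[2] = 1
x[3] = -2
x[4] = -3
x[5] = 2
x[6] = 0
x[7] = 3

x = [2, 1, 1, -2, -3, 2, 0, 3]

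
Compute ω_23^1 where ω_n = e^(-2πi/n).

ω_23^1 = e^(-2πi·1/23)
= cos(-2π·1/23) + i·sin(-2π·1/23)
= cos(-2π/23) + i·sin(-2π/23)

ω_23^1 = cos(-2π/23) + i·sin(-2π/23) = 0.9629-0.2698i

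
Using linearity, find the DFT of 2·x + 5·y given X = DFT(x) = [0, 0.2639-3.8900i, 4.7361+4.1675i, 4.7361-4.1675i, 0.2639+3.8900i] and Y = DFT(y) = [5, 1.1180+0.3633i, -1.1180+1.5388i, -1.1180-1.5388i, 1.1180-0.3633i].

By linearity: DFT(2x + 5y) = 2·DFT(x) + 5·DFT(y)
= 2·[0, 0.2639-3.8900i, 4.7361+4.1675i, 4.7361-4.1675i, 0.2639+3.8900i] + 5·[5, 1.1180+0.3633i, -1.1180+1.5388i, -1.1180-1.5388i, 1.1180-0.3633i]

Computing element-wise:
Z[0] = 2·(0) + 5·(5) = 25
Z[1] = 2·(0.2639-3.8900i) + 5·(1.1180+0.3633i) = 6.1178-5.9635i
Z[2] = 2·(4.7361+4.1675i) + 5·(-1.1180+1.5388i) = 3.8822+16.0290i
Z[3] = 2·(4.7361-4.1675i) + 5·(-1.1180-1.5388i) = 3.8822-16.0290i
Z[4] = 2·(0.2639+3.8900i) + 5·(1.1180-0.3633i) = 6.1178+5.9635i

DFT(2x + 5y) = 2·X + 5·Y = [25, 6.1178-5.9635i, 3.8822+16.0290i, 3.8822-16.0290i, 6.1178+5.9635i]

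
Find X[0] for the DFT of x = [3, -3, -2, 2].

X[0] = Σ(n=0 to 3) x[n] · ω_4^0 = Σ x[n]
= (3) + (-3) + (-2) + (2)

X[0] = 0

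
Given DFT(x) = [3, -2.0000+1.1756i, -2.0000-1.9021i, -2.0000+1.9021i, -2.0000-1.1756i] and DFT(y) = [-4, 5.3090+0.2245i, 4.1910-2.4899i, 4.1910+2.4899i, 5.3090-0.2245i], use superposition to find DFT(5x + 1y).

By linearity: DFT(5x + 1y) = 5·DFT(x) + 1·DFT(y)
= 5·[3, -2.0000+1.1756i, -2.0000-1.9021i, -2.0000+1.9021i, -2.0000-1.1756i] + 1·[-4, 5.3090+0.2245i, 4.1910-2.4899i, 4.1910+2.4899i, 5.3090-0.2245i]

Computing element-wise:
Z[0] = 5·(3) + 1·(-4) = 11
Z[1] = 5·(-2.0000+1.1756i) + 1·(5.3090+0.2245i) = -4.6910+6.1025i
Z[2] = 5·(-2.0000-1.9021i) + 1·(4.1910-2.4899i) = -5.8090-12.0004i
Z[3] = 5·(-2.0000+1.9021i) + 1·(4.1910+2.4899i) = -5.8090+12.0004i
Z[4] = 5·(-2.0000-1.1756i) + 1·(5.3090-0.2245i) = -4.6910-6.1025i

DFT(5x + 1y) = 5·X + 1·Y = [11, -4.6910+6.1025i, -5.8090-12.0004i, -5.8090+12.0004i, -4.6910-6.1025i]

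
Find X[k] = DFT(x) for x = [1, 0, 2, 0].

X[k] = Σ(n=0 to 3) x[n] · ω_4^(nk)
where ω_4 = e^(-2πi/4)

Computing each X[k]:
X[0] = 3
X[1] = -1
X[2] = 3
X[3] = -1

X = [3, -1, 3, -1]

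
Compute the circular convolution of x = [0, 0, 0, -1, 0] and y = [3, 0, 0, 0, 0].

(x ⊛ y)[n] = Σ(m=0 to 4) x[m] · y[(n-m) mod 5]

Computing each output sample:
(x ⊛ y)[0] = 0
(x ⊛ y)[1] = 0
(x ⊛ y)[2] = 0
(x ⊛ y)[3] = -3
(x ⊛ y)[4] = 0

x ⊛ y = [0, 0, 0, -3, 0]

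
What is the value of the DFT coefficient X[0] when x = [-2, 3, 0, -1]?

X[0] = Σ(n=0 to 3) x[n] · ω_4^0 = Σ x[n]
= (-2) + (3) + (0) + (-1)

X[0] = 0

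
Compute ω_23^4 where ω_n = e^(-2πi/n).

ω_23^4 = e^(-2πi·4/23)
= cos(-2π·4/23) + i·sin(-2π·4/23)
= cos(-8π/23) + i·sin(-8π/23)

ω_23^4 = cos(-8π/23) + i·sin(-8π/23) = 0.4601-0.8879i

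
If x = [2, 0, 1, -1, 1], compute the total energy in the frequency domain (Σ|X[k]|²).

Parseval: Σ|x[n]|² = (1/N)Σ|X[k]|², so Σ|X[k]|² = N·Σ|x[n]|² = 5·7.0000

Σ|X[k]|² = N·Σ|x[n]|² = 5·7.0000 = 35.0000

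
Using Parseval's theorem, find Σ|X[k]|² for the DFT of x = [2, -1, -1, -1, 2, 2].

Parseval: Σ|x[n]|² = (1/N)Σ|X[k]|², so Σ|X[k]|² = N·Σ|x[n]|² = 6·15.0000

Σ|X[k]|² = N·Σ|x[n]|² = 6·15.0000 = 90.0000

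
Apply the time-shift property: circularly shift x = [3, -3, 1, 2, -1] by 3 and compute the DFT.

Time shift by 3: X_shifted[k] = ω_5^(3k) · X[k]
Shifted x = [1, 2, -1, 3, -3]

DFT(x[n-3]) = [2, -0.9271-2.4041i, 2.4271-6.7432i, 2.4271+6.7432i, -0.9271+2.4041i]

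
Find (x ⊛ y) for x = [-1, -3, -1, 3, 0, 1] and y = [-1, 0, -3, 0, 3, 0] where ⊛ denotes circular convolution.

(x ⊛ y)[n] = Σ(m=0 to 5) x[m] · y[(n-m) mod 6]

Computing each output sample:
(x ⊛ y)[0] = -2
(x ⊛ y)[1] = 9
(x ⊛ y)[2] = 4
(x ⊛ y)[3] = 9
(x ⊛ y)[4] = 0
(x ⊛ y)[5] = -19

x ⊛ y = [-2, 9, 4, 9, 0, -19]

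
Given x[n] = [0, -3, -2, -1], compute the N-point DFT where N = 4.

X[k] = Σ(n=0 to 3) x[n] · ω_4^(nk)
where ω_4 = e^(-2πi/4)

Computing each X[k]:
X[0] = -6
X[1] = 2+2i
X[2] = 2
X[3] = 2-2i

X = [-6, 2+2i, 2, 2-2i]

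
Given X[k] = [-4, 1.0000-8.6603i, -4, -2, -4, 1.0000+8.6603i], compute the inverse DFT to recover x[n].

x[n] = (1/6) Σ(k=0 to 5) X[k] · e^(2πikn/6)

Computing each x[n]:
x[0] = -2
x[1] = 3
x[2] = 2
x[3] = -2
x[4] = -3
x[5] = -2

x = [-2, 3, 2, -2, -3, -2]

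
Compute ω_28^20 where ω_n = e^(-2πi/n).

ω_28^20 = e^(-2πi·20/28)
= cos(-2π·20/28) + i·sin(-2π·20/28)
= cos(-40π/28) + i·sin(-40π/28)

ω_28^20 = cos(-40π/28) + i·sin(-40π/28) = -0.2225+0.9749i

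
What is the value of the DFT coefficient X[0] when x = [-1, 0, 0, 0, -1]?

X[0] = Σ(n=0 to 4) x[n] · ω_5^0 = Σ x[n]
= (-1) + (0) + (0) + (0) + (-1)

X[0] = -2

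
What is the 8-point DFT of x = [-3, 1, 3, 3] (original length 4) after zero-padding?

Original 4-point DFT: [4, -6+2i, -4, -6-2i]
Zero-padded 8-point DFT provides frequency interpolation.

DFT_8([x, 0, ...]) = [4, -4.4142-5.8284i, -6+2i, -1.5858+0.1716i, -4, -1.5858-0.1716i, -6-2i, -4.4142+5.8284i]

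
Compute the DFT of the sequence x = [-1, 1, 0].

X[k] = Σ(n=0 to 2) x[n] · ω_3^(nk)
where ω_3 = e^(-2πi/3)

Computing each X[k]:
X[0] = 0
X[1] = -1.5000-0.8660i
X[2] = -1.5000+0.8660i

X = [0, -1.5000-0.8660i, -1.5000+0.8660i]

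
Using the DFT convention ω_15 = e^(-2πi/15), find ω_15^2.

ω_15^2 = e^(-2πi·2/15)
= cos(-2π·2/15) + i·sin(-2π·2/15)
= cos(-4π/15) + i·sin(-4π/15)

ω_15^2 = cos(-4π/15) + i·sin(-4π/15) = 0.6691-0.7431i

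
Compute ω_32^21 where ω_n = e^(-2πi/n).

ω_32^21 = e^(-2πi·21/32)
= cos(-2π·21/32) + i·sin(-2π·21/32)
= cos(-42π/32) + i·sin(-42π/32)

ω_32^21 = cos(-42π/32) + i·sin(-42π/32) = -0.5556+0.8315i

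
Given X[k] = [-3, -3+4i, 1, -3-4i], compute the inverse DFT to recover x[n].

x[n] = (1/4) Σ(k=0 to 3) X[k] · e^(2πikn/4)

Computing each x[n]:
x[0] = -2
x[1] = -3
x[2] = 1
x[3] = 1

x = [-2, -3, 1, 1]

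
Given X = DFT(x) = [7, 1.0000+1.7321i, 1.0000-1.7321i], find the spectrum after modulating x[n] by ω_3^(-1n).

Modulation property: DFT(ω_3^(-1n)·x[n]) = X[(k-1) mod 3], so circularly shift X by 1 positions.

X[k-1] = [1.0000-1.7321i, 7, 1.0000+1.7321i]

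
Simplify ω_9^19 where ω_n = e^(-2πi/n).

Since ω_9^9 = 1, powers reduce modulo 9.
19 mod 9 = 1
So ω_9^19 = ω_9^1 = e^(-2πi·1/9)

ω_9^19 = ω_9^1 = 0.7660-0.6428i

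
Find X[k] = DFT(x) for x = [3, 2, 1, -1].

X[k] = Σ(n=0 to 3) x[n] · ω_4^(nk)
where ω_4 = e^(-2πi/4)

Computing each X[k]:
X[0] = 5
X[1] = 2-3i
X[2] = 3
X[3] = 2+3i

X = [5, 2-3i, 3, 2+3i]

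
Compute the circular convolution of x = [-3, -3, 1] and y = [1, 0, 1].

(x ⊛ y)[n] = Σ(m=0 to 2) x[m] · y[(n-m) mod 3]

Computing each output sample:
(x ⊛ y)[0] = -6
(x ⊛ y)[1] = -2
(x ⊛ y)[2] = -2

x ⊛ y = [-6, -2, -2]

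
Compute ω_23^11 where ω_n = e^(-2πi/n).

ω_23^11 = e^(-2πi·11/23)
= cos(-2π·11/23) + i·sin(-2π·11/23)
= cos(-22π/23) + i·sin(-22π/23)

ω_23^11 = cos(-22π/23) + i·sin(-22π/23) = -0.9907-0.1362i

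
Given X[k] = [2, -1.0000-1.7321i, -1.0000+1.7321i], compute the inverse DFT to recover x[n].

x[n] = (1/3) Σ(k=0 to 2) X[k] · e^(2πikn/3)

Computing each x[n]:
x[0] = 0
x[1] = 2
x[2] = 0

x = [0, 2, 0]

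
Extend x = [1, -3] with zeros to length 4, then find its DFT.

Original 2-point DFT: [-2, 4]
Zero-padded 4-point DFT provides frequency interpolation.

DFT_4([x, 0, ...]) = [-2, 1+3i, 4, 1-3i]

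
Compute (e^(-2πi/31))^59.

Since ω_31^31 = 1, powers reduce modulo 31.
59 mod 31 = 28
So ω_31^59 = ω_31^28 = e^(-2πi·28/31)

ω_31^59 = ω_31^28 = 0.8208+0.5713i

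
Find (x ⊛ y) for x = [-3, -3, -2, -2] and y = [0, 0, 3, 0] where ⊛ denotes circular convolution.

(x ⊛ y)[n] = Σ(m=0 to 3) x[m] · y[(n-m) mod 4]

Computing each output sample:
(x ⊛ y)[0] = -6
(x ⊛ y)[1] = -6
(x ⊛ y)[2] = -9
(x ⊛ y)[3] = -9

x ⊛ y = [-6, -6, -9, -9]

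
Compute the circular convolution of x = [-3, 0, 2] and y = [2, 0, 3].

(x ⊛ y)[n] = Σ(m=0 to 2) x[m] · y[(n-m) mod 3]

Computing each output sample:
(x ⊛ y)[0] = -6
(x ⊛ y)[1] = 6
(x ⊛ y)[2] = -5

x ⊛ y = [-6, 6, -5]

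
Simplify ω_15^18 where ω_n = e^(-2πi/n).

Since ω_15^15 = 1, powers reduce modulo 15.
18 mod 15 = 3
So ω_15^18 = ω_15^3 = e^(-2πi·3/15)

ω_15^18 = ω_15^3 = 0.3090-0.9511i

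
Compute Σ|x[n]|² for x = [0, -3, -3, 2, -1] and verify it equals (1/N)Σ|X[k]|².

Time domain:
Σ|x[n]|² = |0|² + |-3|² + |-3|² + |2|² + |-1|² = 23.0000

Frequency domain:
(1/5)Σ|X[k]|² = (1/5)(|-5|² + |-0.4271+4.8410i|² + |2.9271-3.5797i|² + |2.9271+3.5797i|² + |-0.4271-4.8410i|²) = (1/5)·115.0000 = 23.0000

Both sides agree, confirming Parseval's theorem.

Σ|x[n]|² = (1/N)Σ|X[k]|² = 23.0000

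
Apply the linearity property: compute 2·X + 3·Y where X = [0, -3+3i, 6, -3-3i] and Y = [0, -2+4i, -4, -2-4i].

By linearity: DFT(2x + 3y) = 2·DFT(x) + 3·DFT(y)
= 2·[0, -3+3i, 6, -3-3i] + 3·[0, -2+4i, -4, -2-4i]

Computing element-wise:
Z[0] = 2·(0) + 3·(0) = 0
Z[1] = 2·(-3+3i) + 3·(-2+4i) = -12+18i
Z[2] = 2·(6) + 3·(-4) = 0
Z[3] = 2·(-3-3i) + 3·(-2-4i) = -12-18i

DFT(2x + 3y) = 2·X + 3·Y = [0, -12+18i, 0, -12-18i]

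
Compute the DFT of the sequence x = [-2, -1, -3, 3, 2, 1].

X[k] = Σ(n=0 to 5) x[n] · ω_6^(nk)
where ω_6 = e^(-2πi/6)

Computing each X[k]:
X[0] = 0
X[1] = -4.5000+6.0622i
X[2] = 1.5000-2.5981i
X[3] = -6
X[4] = 1.5000+2.5981i
X[5] = -4.5000-6.0622i

X = [0, -4.5000+6.0622i, 1.5000-2.5981i, -6, 1.5000+2.5981i, -4.5000-6.0622i]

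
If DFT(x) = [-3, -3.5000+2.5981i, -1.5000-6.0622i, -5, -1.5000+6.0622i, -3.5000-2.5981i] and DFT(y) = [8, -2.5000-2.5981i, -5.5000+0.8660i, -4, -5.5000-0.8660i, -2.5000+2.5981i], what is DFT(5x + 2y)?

By linearity: DFT(5x + 2y) = 5·DFT(x) + 2·DFT(y)
= 5·[-3, -3.5000+2.5981i, -1.5000-6.0622i, -5, -1.5000+6.0622i, -3.5000-2.5981i] + 2·[8, -2.5000-2.5981i, -5.5000+0.8660i, -4, -5.5000-0.8660i, -2.5000+2.5981i]

Computing element-wise:
Z[0] = 5·(-3) + 2·(8) = 1
Z[1] = 5·(-3.5000+2.5981i) + 2·(-2.5000-2.5981i) = -22.5000+7.7943i
Z[2] = 5·(-1.5000-6.0622i) + 2·(-5.5000+0.8660i) = -18.5000-28.5790i
Z[3] = 5·(-5) + 2·(-4) = -33
Z[4] = 5·(-1.5000+6.0622i) + 2·(-5.5000-0.8660i) = -18.5000+28.5790i
Z[5] = 5·(-3.5000-2.5981i) + 2·(-2.5000+2.5981i) = -22.5000-7.7943i

DFT(5x + 2y) = 5·X + 2·Y = [1, -22.5000+7.7943i, -18.5000-28.5790i, -33, -18.5000+28.5790i, -22.5000-7.7943i]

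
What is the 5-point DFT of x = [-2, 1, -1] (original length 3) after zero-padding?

Original 3-point DFT: [-2, -2.0000-1.7321i, -2.0000+1.7321i]
Zero-padded 5-point DFT provides frequency interpolation.

DFT_5([x, 0, ...]) = [-2, -0.8820-0.3633i, -3.1180-1.5388i, -3.1180+1.5388i, -0.8820+0.3633i]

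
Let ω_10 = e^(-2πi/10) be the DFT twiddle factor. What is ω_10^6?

ω_10^6 = e^(-2πi·6/10)
= cos(-2π·6/10) + i·sin(-2π·6/10)
= cos(-12π/10) + i·sin(-12π/10)

ω_10^6 = cos(-12π/10) + i·sin(-12π/10) = -0.8090+0.5878i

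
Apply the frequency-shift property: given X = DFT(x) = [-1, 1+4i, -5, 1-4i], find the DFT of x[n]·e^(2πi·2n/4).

Modulation property: DFT(ω_4^(-2n)·x[n]) = X[(k-2) mod 4], so circularly shift X by 2 positions.

X[k-2] = [-5, 1-4i, -1, 1+4i]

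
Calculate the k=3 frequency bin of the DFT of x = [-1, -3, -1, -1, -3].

X[3] = Σ(n=0 to 4) x[n] · ω_5^(3n) where ω_5 = e^(-2πi/5)
= (-1)·ω_5^0 + (-3)·ω_5^3 + (-1)·ω_5^6 + (-1)·ω_5^9 + (-3)·ω_5^12

X[3] = 3.2361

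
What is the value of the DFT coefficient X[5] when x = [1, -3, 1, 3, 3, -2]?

X[5] = Σ(n=0 to 5) x[n] · ω_6^(5n) where ω_6 = e^(-2πi/6)
= (1)·ω_6^0 + (-3)·ω_6^5 + (1)·ω_6^10 + (3)·ω_6^15 + (3)·ω_6^20 + (-2)·ω_6^25

X[5] = -6.5000-2.5981i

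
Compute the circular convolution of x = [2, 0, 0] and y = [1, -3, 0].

(x ⊛ y)[n] = Σ(m=0 to 2) x[m] · y[(n-m) mod 3]

Computing each output sample:
(x ⊛ y)[0] = 2
(x ⊛ y)[1] = -6
(x ⊛ y)[2] = 0

x ⊛ y = [2, -6, 0]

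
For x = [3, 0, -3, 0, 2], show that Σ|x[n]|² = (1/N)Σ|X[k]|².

Time domain:
Σ|x[n]|² = |3|² + |0|² + |-3|² + |0|² + |2|² = 22.0000

Frequency domain:
(1/5)Σ|X[k]|² = (1/5)(|2|² + |6.0451+3.6655i|² + |0.4549-1.6776i|² + |0.4549+1.6776i|² + |6.0451-3.6655i|²) = (1/5)·110.0000 = 22.0000

Both sides agree, confirming Parseval's theorem.

Σ|x[n]|² = (1/N)Σ|X[k]|² = 22.0000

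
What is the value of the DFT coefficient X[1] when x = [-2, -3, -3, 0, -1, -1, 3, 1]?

X[1] = Σ(n=0 to 7) x[n] · ω_8^(1n) where ω_8 = e^(-2πi/8)
= (-2)·ω_8^0 + (-3)·ω_8^1 + (-3)·ω_8^2 + (0)·ω_8^3 + (-1)·ω_8^4 + (-1)·ω_8^5 + (3)·ω_8^6 + (1)·ω_8^7

X[1] = -1.7071+8.1213i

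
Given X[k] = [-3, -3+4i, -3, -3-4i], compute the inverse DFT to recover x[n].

x[n] = (1/4) Σ(k=0 to 3) X[k] · e^(2πikn/4)

Computing each x[n]:
x[0] = -3
x[1] = -2
x[2] = 0
x[3] = 2

x = [-3, -2, 0, 2]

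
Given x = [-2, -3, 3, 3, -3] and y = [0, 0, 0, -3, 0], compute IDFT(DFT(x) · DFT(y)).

(x ⊛ y)[n] = Σ(m=0 to 4) x[m] · y[(n-m) mod 5]

Computing each output sample:
(x ⊛ y)[0] = -9
(x ⊛ y)[1] = -9
(x ⊛ y)[2] = 9
(x ⊛ y)[3] = 6
(x ⊛ y)[4] = 9

x ⊛ y = [-9, -9, 9, 6, 9]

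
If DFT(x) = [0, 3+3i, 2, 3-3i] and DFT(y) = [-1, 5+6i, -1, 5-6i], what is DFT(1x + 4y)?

By linearity: DFT(1x + 4y) = 1·DFT(x) + 4·DFT(y)
= 1·[0, 3+3i, 2, 3-3i] + 4·[-1, 5+6i, -1, 5-6i]

Computing element-wise:
Z[0] = 1·(0) + 4·(-1) = -4
Z[1] = 1·(3+3i) + 4·(5+6i) = 23+27i
Z[2] = 1·(2) + 4·(-1) = -2
Z[3] = 1·(3-3i) + 4·(5-6i) = 23-27i

DFT(1x + 4y) = 1·X + 4·Y = [-4, 23+27i, -2, 23-27i]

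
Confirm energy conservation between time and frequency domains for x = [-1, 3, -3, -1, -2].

Time domain:
Σ|x[n]|² = |-1|² + |3|² + |-3|² + |-1|² + |-2|² = 24.0000

Frequency domain:
(1/5)Σ|X[k]|² = (1/5)(|-4|² + |2.5451-3.5797i|² + |-3.0451-4.8410i|² + |-3.0451+4.8410i|² + |2.5451+3.5797i|²) = (1/5)·120.0000 = 24.0000

Both sides agree, confirming Parseval's theorem.

Σ|x[n]|² = (1/N)Σ|X[k]|² = 24.0000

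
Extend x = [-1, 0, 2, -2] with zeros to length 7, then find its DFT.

Original 4-point DFT: [-1, -3-2i, 3, -3+2i]
Zero-padded 7-point DFT provides frequency interpolation.

DFT_7([x, 0, ...]) = [-1, 0.3569-1.0821i, -4.0489-0.6959i, 0.6920+3.5135i, 0.6920-3.5135i, -4.0489+0.6959i, 0.3569+1.0821i]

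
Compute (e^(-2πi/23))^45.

Since ω_23^23 = 1, powers reduce modulo 23.
45 mod 23 = 22
So ω_23^45 = ω_23^22 = e^(-2πi·22/23)

ω_23^45 = ω_23^22 = 0.9629+0.2698i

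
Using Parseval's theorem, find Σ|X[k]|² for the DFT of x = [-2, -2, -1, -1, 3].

Parseval: Σ|x[n]|² = (1/N)Σ|X[k]|², so Σ|X[k]|² = N·Σ|x[n]|² = 5·19.0000

Σ|X[k]|² = N·Σ|x[n]|² = 5·19.0000 = 95.0000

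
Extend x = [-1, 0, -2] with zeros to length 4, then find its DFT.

Original 3-point DFT: [-3, -1.7321i, 1.7321i]
Zero-padded 4-point DFT provides frequency interpolation.

DFT_4([x, 0, ...]) = [-3, 1, -3, 1]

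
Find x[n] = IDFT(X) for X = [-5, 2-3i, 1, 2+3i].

x[n] = (1/4) Σ(k=0 to 3) X[k] · e^(2πikn/4)

Computing each x[n]:
x[0] = 0
x[1] = 0
x[2] = -2
x[3] = -3

x = [0, 0, -2, -3]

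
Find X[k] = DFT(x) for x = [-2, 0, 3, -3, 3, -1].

X[k] = Σ(n=0 to 5) x[n] · ω_6^(nk)
where ω_6 = e^(-2πi/6)

Computing each X[k]:
X[0] = 0
X[1] = -2.5000-0.8660i
X[2] = -7.5000-0.8660i
X[3] = 8
X[4] = -7.5000+0.8660i
X[5] = -2.5000+0.8660i

X = [0, -2.5000-0.8660i, -7.5000-0.8660i, 8, -7.5000+0.8660i, -2.5000+0.8660i]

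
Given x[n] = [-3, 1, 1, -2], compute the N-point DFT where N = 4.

X[k] = Σ(n=0 to 3) x[n] · ω_4^(nk)
where ω_4 = e^(-2πi/4)

Computing each X[k]:
X[0] = -3
X[1] = -4-3i
X[2] = -1
X[3] = -4+3i

X = [-3, -4-3i, -1, -4+3i]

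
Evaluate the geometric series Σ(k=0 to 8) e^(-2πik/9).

Sum of all nth roots of unity equals 0 for n > 1 (geometric series with r ≠ 1).

0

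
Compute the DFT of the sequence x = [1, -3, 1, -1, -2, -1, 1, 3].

X[k] = Σ(n=0 to 7) x[n] · ω_8^(nk)
where ω_8 = e^(-2πi/8)

Computing each X[k]:
X[0] = -1
X[1] = 4.4142+4.2426i
X[2] = -3+6i
X[3] = 1.5858+4.2426i
X[4] = 3
X[5] = 1.5858-4.2426i
X[6] = -3-6i
X[7] = 4.4142-4.2426i

X = [-1, 4.4142+4.2426i, -3+6i, 1.5858+4.2426i, 3, 1.5858-4.2426i, -3-6i, 4.4142-4.2426i]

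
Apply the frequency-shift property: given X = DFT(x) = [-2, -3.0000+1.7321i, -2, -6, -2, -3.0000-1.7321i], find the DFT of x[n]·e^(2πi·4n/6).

Modulation property: DFT(ω_6^(-4n)·x[n]) = X[(k-4) mod 6], so circularly shift X by 4 positions.

X[k-4] = [-2, -6, -2, -3.0000-1.7321i, -2, -3.0000+1.7321i]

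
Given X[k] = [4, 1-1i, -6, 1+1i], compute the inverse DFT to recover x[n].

x[n] = (1/4) Σ(k=0 to 3) X[k] · e^(2πikn/4)

Computing each x[n]:
x[0] = 0
x[1] = 3
x[2] = -1
x[3] = 2

x = [0, 3, -1, 2]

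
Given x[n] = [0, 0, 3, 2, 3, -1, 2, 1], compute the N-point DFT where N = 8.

X[k] = Σ(n=0 to 7) x[n] · ω_8^(nk)
where ω_8 = e^(-2πi/8)

Computing each X[k]:
X[0] = 10
X[1] = -3.0000-2.4142i
X[2] = -2+4i
X[3] = -3.0000-0.4142i
X[4] = 6
X[5] = -3.0000+0.4142i
X[6] = -2-4i
X[7] = -3.0000+2.4142i

X = [10, -3.0000-2.4142i, -2+4i, -3.0000-0.4142i, 6, -3.0000+0.4142i, -2-4i, -3.0000+2.4142i]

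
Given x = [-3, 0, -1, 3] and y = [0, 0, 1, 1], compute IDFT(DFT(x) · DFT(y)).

(x ⊛ y)[n] = Σ(m=0 to 3) x[m] · y[(n-m) mod 4]

Computing each output sample:
(x ⊛ y)[0] = -1
(x ⊛ y)[1] = 2
(x ⊛ y)[2] = 0
(x ⊛ y)[3] = -3

x ⊛ y = [-1, 2, 0, -3]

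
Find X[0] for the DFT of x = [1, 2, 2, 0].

X[0] = Σ(n=0 to 3) x[n] · ω_4^0 = Σ x[n]
= (1) + (2) + (2) + (0)

X[0] = 5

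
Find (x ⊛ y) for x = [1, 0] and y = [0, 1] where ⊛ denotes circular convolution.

(x ⊛ y)[n] = Σ(m=0 to 1) x[m] · y[(n-m) mod 2]

Computing each output sample:
(x ⊛ y)[0] = 0
(x ⊛ y)[1] = 1

x ⊛ y = [0, 1]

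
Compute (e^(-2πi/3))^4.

Since ω_3^3 = 1, powers reduce modulo 3.
4 mod 3 = 1
So ω_3^4 = ω_3^1 = e^(-2πi·1/3)

ω_3^4 = ω_3^1 = -0.5000-0.8660i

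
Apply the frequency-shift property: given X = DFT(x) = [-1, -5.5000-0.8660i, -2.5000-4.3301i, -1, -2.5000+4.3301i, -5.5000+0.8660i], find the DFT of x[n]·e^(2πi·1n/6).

Modulation property: DFT(ω_6^(-1n)·x[n]) = X[(k-1) mod 6], so circularly shift X by 1 positions.

X[k-1] = [-5.5000+0.8660i, -1, -5.5000-0.8660i, -2.5000-4.3301i, -1, -2.5000+4.3301i]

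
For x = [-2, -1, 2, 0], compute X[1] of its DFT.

X[1] = Σ(n=0 to 3) x[n] · ω_4^(1n) where ω_4 = e^(-2πi/4)
= (-2)·ω_4^0 + (-1)·ω_4^1 + (2)·ω_4^2 + (0)·ω_4^3

X[1] = -4+1i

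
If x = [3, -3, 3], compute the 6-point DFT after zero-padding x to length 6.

Original 3-point DFT: [3, 3.0000+5.1962i, 3.0000-5.1962i]
Zero-padded 6-point DFT provides frequency interpolation.

DFT_6([x, 0, ...]) = [3, 0, 3.0000+5.1962i, 9, 3.0000-5.1962i, 0]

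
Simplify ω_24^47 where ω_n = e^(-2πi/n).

Since ω_24^24 = 1, powers reduce modulo 24.
47 mod 24 = 23
So ω_24^47 = ω_24^23 = e^(-2πi·23/24)

ω_24^47 = ω_24^23 = 0.9659+0.2588i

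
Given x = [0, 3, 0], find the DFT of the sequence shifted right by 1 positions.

Time shift by 1: X_shifted[k] = ω_3^(1k) · X[k]
Shifted x = [0, 0, 3]

DFT(x[n-1]) = [3, -1.5000+2.5981i, -1.5000-2.5981i]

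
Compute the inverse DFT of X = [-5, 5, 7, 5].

x[n] = (1/4) Σ(k=0 to 3) X[k] · e^(2πikn/4)

Computing each x[n]:
x[0] = 3
x[1] = -3
x[2] = -2
x[3] = -3

x = [3, -3, -2, -3]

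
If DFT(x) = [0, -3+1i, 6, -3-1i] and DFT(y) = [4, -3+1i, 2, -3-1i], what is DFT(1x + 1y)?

By linearity: DFT(1x + 1y) = 1·DFT(x) + 1·DFT(y)
= 1·[0, -3+1i, 6, -3-1i] + 1·[4, -3+1i, 2, -3-1i]

Computing element-wise:
Z[0] = 1·(0) + 1·(4) = 4
Z[1] = 1·(-3+1i) + 1·(-3+1i) = -6+2i
Z[2] = 1·(6) + 1·(2) = 8
Z[3] = 1·(-3-1i) + 1·(-3-1i) = -6-2i

DFT(1x + 1y) = 1·X + 1·Y = [4, -6+2i, 8, -6-2i]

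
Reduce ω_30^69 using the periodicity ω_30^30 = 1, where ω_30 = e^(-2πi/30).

Since ω_30^30 = 1, powers reduce modulo 30.
69 mod 30 = 9
So ω_30^69 = ω_30^9 = e^(-2πi·9/30)

ω_30^69 = ω_30^9 = -0.3090-0.9511i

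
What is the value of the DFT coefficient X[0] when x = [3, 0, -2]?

X[0] = Σ(n=0 to 2) x[n] · ω_3^0 = Σ x[n]
= (3) + (0) + (-2)

X[0] = 1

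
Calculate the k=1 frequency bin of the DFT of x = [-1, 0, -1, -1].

X[1] = Σ(n=0 to 3) x[n] · ω_4^(1n) where ω_4 = e^(-2πi/4)
= (-1)·ω_4^0 + (0)·ω_4^1 + (-1)·ω_4^2 + (-1)·ω_4^3

X[1] = -1i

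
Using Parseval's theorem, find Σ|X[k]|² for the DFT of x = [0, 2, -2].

Parseval: Σ|x[n]|² = (1/N)Σ|X[k]|², so Σ|X[k]|² = N·Σ|x[n]|² = 3·8.0000

Σ|X[k]|² = N·Σ|x[n]|² = 3·8.0000 = 24.0000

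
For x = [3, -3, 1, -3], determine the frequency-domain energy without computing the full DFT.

Parseval: Σ|x[n]|² = (1/N)Σ|X[k]|², so Σ|X[k]|² = N·Σ|x[n]|² = 4·28.0000

Σ|X[k]|² = N·Σ|x[n]|² = 4·28.0000 = 112.0000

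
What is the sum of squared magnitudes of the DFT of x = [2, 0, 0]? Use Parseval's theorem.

Parseval: Σ|x[n]|² = (1/N)Σ|X[k]|², so Σ|X[k]|² = N·Σ|x[n]|² = 3·4.0000

Σ|X[k]|² = N·Σ|x[n]|² = 3·4.0000 = 12.0000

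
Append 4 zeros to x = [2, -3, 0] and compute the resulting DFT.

Original 3-point DFT: [-1, 3.5000+2.5981i, 3.5000-2.5981i]
Zero-padded 7-point DFT provides frequency interpolation.

DFT_7([x, 0, ...]) = [-1, 0.1295+2.3455i, 2.6676+2.9248i, 4.7029+1.3017i, 4.7029-1.3017i, 2.6676-2.9248i, 0.1295-2.3455i]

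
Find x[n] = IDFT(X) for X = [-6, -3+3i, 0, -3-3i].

x[n] = (1/4) Σ(k=0 to 3) X[k] · e^(2πikn/4)

Computing each x[n]:
x[0] = -3
x[1] = -3
x[2] = 0
x[3] = 0

x = [-3, -3, 0, 0]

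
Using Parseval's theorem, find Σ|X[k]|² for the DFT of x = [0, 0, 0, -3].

Parseval: Σ|x[n]|² = (1/N)Σ|X[k]|², so Σ|X[k]|² = N·Σ|x[n]|² = 4·9.0000

Σ|X[k]|² = N·Σ|x[n]|² = 4·9.0000 = 36.0000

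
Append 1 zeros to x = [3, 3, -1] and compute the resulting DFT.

Original 3-point DFT: [5, 2.0000-3.4641i, 2.0000+3.4641i]
Zero-padded 4-point DFT provides frequency interpolation.

DFT_4([x, 0, ...]) = [5, 4-3i, -1, 4+3i]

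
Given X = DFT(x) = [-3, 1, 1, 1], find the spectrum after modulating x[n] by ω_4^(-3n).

Modulation property: DFT(ω_4^(-3n)·x[n]) = X[(k-3) mod 4], so circularly shift X by 3 positions.

X[k-3] = [1, 1, 1, -3]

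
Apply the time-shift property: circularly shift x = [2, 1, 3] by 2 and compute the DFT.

Time shift by 2: X_shifted[k] = ω_3^(2k) · X[k]
Shifted x = [1, 3, 2]

DFT(x[n-2]) = [6, -1.5000-0.8660i, -1.5000+0.8660i]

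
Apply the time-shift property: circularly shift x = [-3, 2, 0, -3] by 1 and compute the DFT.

Time shift by 1: X_shifted[k] = ω_4^(1k) · X[k]
Shifted x = [-3, -3, 2, 0]

DFT(x[n-1]) = [-4, -5+3i, 2, -5-3i]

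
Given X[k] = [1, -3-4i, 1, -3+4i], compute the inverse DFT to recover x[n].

x[n] = (1/4) Σ(k=0 to 3) X[k] · e^(2πikn/4)

Computing each x[n]:
x[0] = -1
x[1] = 2
x[2] = 2
x[3] = -2

x = [-1, 2, 2, -2]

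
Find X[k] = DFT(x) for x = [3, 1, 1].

X[k] = Σ(n=0 to 2) x[n] · ω_3^(nk)
where ω_3 = e^(-2πi/3)

Computing each X[k]:
X[0] = 5
X[1] = 2
X[2] = 2

X = [5, 2, 2]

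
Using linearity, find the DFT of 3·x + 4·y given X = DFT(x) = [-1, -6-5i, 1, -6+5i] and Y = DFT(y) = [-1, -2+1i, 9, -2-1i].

By linearity: DFT(3x + 4y) = 3·DFT(x) + 4·DFT(y)
= 3·[-1, -6-5i, 1, -6+5i] + 4·[-1, -2+1i, 9, -2-1i]

Computing element-wise:
Z[0] = 3·(-1) + 4·(-1) = -7
Z[1] = 3·(-6-5i) + 4·(-2+1i) = -26-11i
Z[2] = 3·(1) + 4·(9) = 39
Z[3] = 3·(-6+5i) + 4·(-2-1i) = -26+11i

DFT(3x + 4y) = 3·X + 4·Y = [-7, -26-11i, 39, -26+11i]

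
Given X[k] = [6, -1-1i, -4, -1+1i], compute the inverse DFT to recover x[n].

x[n] = (1/4) Σ(k=0 to 3) X[k] · e^(2πikn/4)

Computing each x[n]:
x[0] = 0
x[1] = 3
x[2] = 1
x[3] = 2

x = [0, 3, 1, 2]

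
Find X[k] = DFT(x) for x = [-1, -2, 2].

X[k] = Σ(n=0 to 2) x[n] · ω_3^(nk)
where ω_3 = e^(-2πi/3)

Computing each X[k]:
X[0] = -1
X[1] = -1.0000+3.4641i
X[2] = -1.0000-3.4641i

X = [-1, -1.0000+3.4641i, -1.0000-3.4641i]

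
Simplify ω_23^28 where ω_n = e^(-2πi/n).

Since ω_23^23 = 1, powers reduce modulo 23.
28 mod 23 = 5
So ω_23^28 = ω_23^5 = e^(-2πi·5/23)

ω_23^28 = ω_23^5 = 0.2035-0.9791i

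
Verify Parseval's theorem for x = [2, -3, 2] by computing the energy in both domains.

Time domain:
Σ|x[n]|² = |2|² + |-3|² + |2|² = 17.0000

Frequency domain:
(1/3)Σ|X[k]|² = (1/3)(|1|² + |2.5000+4.3301i|² + |2.5000-4.3301i|²) = (1/3)·51.0000 = 17.0000

Both sides agree, confirming Parseval's theorem.

Σ|x[n]|² = (1/N)Σ|X[k]|² = 17.0000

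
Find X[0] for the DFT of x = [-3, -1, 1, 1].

X[0] = Σ(n=0 to 3) x[n] · ω_4^0 = Σ x[n]
= (-3) + (-1) + (1) + (1)

X[0] = -2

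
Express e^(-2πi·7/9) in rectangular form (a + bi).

ω_9^7 = e^(-2πi·7/9)
= cos(-2π·7/9) + i·sin(-2π·7/9)
= cos(-14π/9) + i·sin(-14π/9)

ω_9^7 = cos(-14π/9) + i·sin(-14π/9) = 0.1736+0.9848i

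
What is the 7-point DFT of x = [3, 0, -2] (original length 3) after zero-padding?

Original 3-point DFT: [1, 4.0000-1.7321i, 4.0000+1.7321i]
Zero-padded 7-point DFT provides frequency interpolation.

DFT_7([x, 0, ...]) = [1, 3.4450+1.9499i, 4.8019-0.8678i, 1.7530-1.5637i, 1.7530+1.5637i, 4.8019+0.8678i, 3.4450-1.9499i]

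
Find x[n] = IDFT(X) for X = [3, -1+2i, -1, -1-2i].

x[n] = (1/4) Σ(k=0 to 3) X[k] · e^(2πikn/4)

Computing each x[n]:
x[0] = 0
x[1] = 0
x[2] = 1
x[3] = 2

x = [0, 0, 1, 2]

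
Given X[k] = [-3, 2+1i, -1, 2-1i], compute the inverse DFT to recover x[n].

x[n] = (1/4) Σ(k=0 to 3) X[k] · e^(2πikn/4)

Computing each x[n]:
x[0] = 0
x[1] = -1
x[2] = -2
x[3] = 0

x = [0, -1, -2, 0]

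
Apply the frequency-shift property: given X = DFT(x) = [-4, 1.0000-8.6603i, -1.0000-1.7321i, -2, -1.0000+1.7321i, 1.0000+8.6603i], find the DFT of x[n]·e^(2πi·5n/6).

Modulation property: DFT(ω_6^(-5n)·x[n]) = X[(k-5) mod 6], so circularly shift X by 5 positions.

X[k-5] = [1.0000-8.6603i, -1.0000-1.7321i, -2, -1.0000+1.7321i, 1.0000+8.6603i, -4]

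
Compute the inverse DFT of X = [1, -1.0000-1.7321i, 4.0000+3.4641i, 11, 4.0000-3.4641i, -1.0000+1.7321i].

x[n] = (1/6) Σ(k=0 to 5) X[k] · e^(2πikn/6)

Computing each x[n]:
x[0] = 3
x[1] = -3
x[2] = 3
x[3] = 0
x[4] = 0
x[5] = -2

x = [3, -3, 3, 0, 0, -2]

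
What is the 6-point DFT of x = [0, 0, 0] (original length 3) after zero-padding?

Original 3-point DFT: [0, 0, 0]
Zero-padded 6-point DFT provides frequency interpolation.

DFT_6([x, 0, ...]) = [0, 0, 0, 0, 0, 0]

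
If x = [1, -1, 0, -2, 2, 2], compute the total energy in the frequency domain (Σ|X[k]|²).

Parseval: Σ|x[n]|² = (1/N)Σ|X[k]|², so Σ|X[k]|² = N·Σ|x[n]|² = 6·14.0000

Σ|X[k]|² = N·Σ|x[n]|² = 6·14.0000 = 84.0000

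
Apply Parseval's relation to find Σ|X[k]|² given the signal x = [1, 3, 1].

Parseval: Σ|x[n]|² = (1/N)Σ|X[k]|², so Σ|X[k]|² = N·Σ|x[n]|² = 3·11.0000

Σ|X[k]|² = N·Σ|x[n]|² = 3·11.0000 = 33.0000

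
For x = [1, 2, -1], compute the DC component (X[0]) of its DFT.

X[0] = Σ(n=0 to 2) x[n] · ω_3^0 = Σ x[n]
= (1) + (2) + (-1)

X[0] = 2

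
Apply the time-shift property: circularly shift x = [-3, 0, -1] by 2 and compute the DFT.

Time shift by 2: X_shifted[k] = ω_3^(2k) · X[k]
Shifted x = [0, -1, -3]

DFT(x[n-2]) = [-4, 2.0000-1.7321i, 2.0000+1.7321i]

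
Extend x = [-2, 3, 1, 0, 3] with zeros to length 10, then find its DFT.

Original 5-point DFT: [5, -0.9549-0.5878i, -6.5451+0.9511i, -6.5451-0.9511i, -0.9549+0.5878i]
Zero-padded 10-point DFT provides frequency interpolation.

DFT_10([x, 0, ...]) = [5, -1.6910-4.4778i, -0.9549-0.5878i, -2.8090-5.1186i, -6.5451+0.9511i, -1, -6.5451-0.9511i, -2.8090+5.1186i, -0.9549+0.5878i, -1.6910+4.4778i]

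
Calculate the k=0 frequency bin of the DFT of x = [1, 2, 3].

X[0] = Σ(n=0 to 2) x[n] · ω_3^0 = Σ x[n]
= (1) + (2) + (3)

X[0] = 6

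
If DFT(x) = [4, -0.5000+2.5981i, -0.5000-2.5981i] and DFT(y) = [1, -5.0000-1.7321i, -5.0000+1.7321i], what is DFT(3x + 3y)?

By linearity: DFT(3x + 3y) = 3·DFT(x) + 3·DFT(y)
= 3·[4, -0.5000+2.5981i, -0.5000-2.5981i] + 3·[1, -5.0000-1.7321i, -5.0000+1.7321i]

Computing element-wise:
Z[0] = 3·(4) + 3·(1) = 15
Z[1] = 3·(-0.5000+2.5981i) + 3·(-5.0000-1.7321i) = -16.5000+2.5980i
Z[2] = 3·(-0.5000-2.5981i) + 3·(-5.0000+1.7321i) = -16.5000-2.5980i

DFT(3x + 3y) = 3·X + 3·Y = [15, -16.5000+2.5980i, -16.5000-2.5980i]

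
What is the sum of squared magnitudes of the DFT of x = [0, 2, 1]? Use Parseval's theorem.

Parseval: Σ|x[n]|² = (1/N)Σ|X[k]|², so Σ|X[k]|² = N·Σ|x[n]|² = 3·5.0000

Σ|X[k]|² = N·Σ|x[n]|² = 3·5.0000 = 15.0000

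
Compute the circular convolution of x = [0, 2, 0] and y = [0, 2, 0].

(x ⊛ y)[n] = Σ(m=0 to 2) x[m] · y[(n-m) mod 3]

Computing each output sample:
(x ⊛ y)[0] = 0
(x ⊛ y)[1] = 0
(x ⊛ y)[2] = 4

x ⊛ y = [0, 0, 4]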